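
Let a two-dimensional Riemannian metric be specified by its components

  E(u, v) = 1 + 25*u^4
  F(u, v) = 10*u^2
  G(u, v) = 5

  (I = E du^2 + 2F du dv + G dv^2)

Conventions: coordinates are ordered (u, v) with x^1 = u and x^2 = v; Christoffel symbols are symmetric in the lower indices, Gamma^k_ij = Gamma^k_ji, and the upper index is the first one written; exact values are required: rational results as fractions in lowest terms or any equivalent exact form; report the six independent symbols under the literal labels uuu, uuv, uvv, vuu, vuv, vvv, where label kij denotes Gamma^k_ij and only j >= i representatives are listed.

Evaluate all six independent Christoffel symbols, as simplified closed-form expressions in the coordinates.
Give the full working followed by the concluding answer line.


E = 1 + 25*u^4; F = 10*u^2; G = 5
Gamma^k_ij = (1/2) g^{kl} (d_i g_jl + d_j g_il - d_l g_ij), with g^inv = (1/(EG-F^2)) [[G, -F], [-F, E]]
first partials: E_u = 100*u^3, E_v = 0, F_u = 20*u, F_v = 0, G_u = 0, G_v = 0
D = EG - F^2 = 5 + 25*u^4
expanded: Gamma^u_uu = (G E_u - 2F F_u + F E_v)/(2D), Gamma^u_uv = (G E_v - F G_u)/(2D), Gamma^u_vv = (2G F_v - G G_u - F G_v)/(2D), Gamma^v_uu = (2E F_u - E E_v - F E_u)/(2D), Gamma^v_uv = (E G_u - F E_v)/(2D), Gamma^v_vv = (E G_v - 2F F_v + F G_u)/(2D); substitute and cancel common factors

Answer: Gamma_uuu = 10*u^3/(5*u^4 + 1), Gamma_uuv = 0, Gamma_uvv = 0, Gamma_vuu = 4*u/(5*u^4 + 1), Gamma_vuv = 0, Gamma_vvv = 0


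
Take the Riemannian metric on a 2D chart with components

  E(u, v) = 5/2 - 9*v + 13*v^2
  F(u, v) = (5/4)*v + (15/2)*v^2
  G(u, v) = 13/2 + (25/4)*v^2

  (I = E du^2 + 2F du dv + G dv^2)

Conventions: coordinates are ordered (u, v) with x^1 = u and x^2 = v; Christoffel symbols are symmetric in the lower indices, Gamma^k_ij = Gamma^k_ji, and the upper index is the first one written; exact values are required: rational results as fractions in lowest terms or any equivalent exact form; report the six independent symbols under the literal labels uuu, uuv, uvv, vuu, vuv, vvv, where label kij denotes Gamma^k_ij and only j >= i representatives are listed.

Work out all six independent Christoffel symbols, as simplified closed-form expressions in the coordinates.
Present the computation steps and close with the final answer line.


E = 5/2 - 9*v + 13*v^2; F = (5/4)*v + (15/2)*v^2; G = 13/2 + (25/4)*v^2
Gamma^k_ij = (1/2) g^{kl} (d_i g_jl + d_j g_il - d_l g_ij), with g^inv = (1/(EG-F^2)) [[G, -F], [-F, E]]
first partials: E_u = 0, E_v = -9 + 26*v, F_u = 0, F_v = 5/4 + 15*v, G_u = 0, G_v = (25/2)*v
D = EG - F^2 = 65/4 - (117/2)*v + (1577/16)*v^2 - 75*v^3 + 25*v^4
expanded: Gamma^u_uu = (G E_u - 2F F_u + F E_v)/(2D), Gamma^u_uv = (G E_v - F G_u)/(2D), Gamma^u_vv = (2G F_v - G G_u - F G_v)/(2D), Gamma^v_uu = (2E F_u - E E_v - F E_u)/(2D), Gamma^v_uv = (E G_u - F E_v)/(2D), Gamma^v_vv = (E G_v - 2F F_v + F G_u)/(2D); substitute and cancel common factors

Answer: Gamma_uuu = (1560*v^3 - 280*v^2 - 90*v)/(400*v^4 - 1200*v^3 + 1577*v^2 - 936*v + 260), Gamma_uuv = (1300*v^3 - 450*v^2 + 1352*v - 468)/(400*v^4 - 1200*v^3 + 1577*v^2 - 936*v + 260), Gamma_uvv = (750*v^3 + 1560*v + 130)/(400*v^4 - 1200*v^3 + 1577*v^2 - 936*v + 260), Gamma_vuu = (-2704*v^3 + 2808*v^2 - 1168*v + 180)/(400*v^4 - 1200*v^3 + 1577*v^2 - 936*v + 260), Gamma_vuv = (-1560*v^3 + 280*v^2 + 90*v)/(400*v^4 - 1200*v^3 + 1577*v^2 - 936*v + 260), Gamma_vvv = (-500*v^3 - 1350*v^2 + 225*v)/(400*v^4 - 1200*v^3 + 1577*v^2 - 936*v + 260)


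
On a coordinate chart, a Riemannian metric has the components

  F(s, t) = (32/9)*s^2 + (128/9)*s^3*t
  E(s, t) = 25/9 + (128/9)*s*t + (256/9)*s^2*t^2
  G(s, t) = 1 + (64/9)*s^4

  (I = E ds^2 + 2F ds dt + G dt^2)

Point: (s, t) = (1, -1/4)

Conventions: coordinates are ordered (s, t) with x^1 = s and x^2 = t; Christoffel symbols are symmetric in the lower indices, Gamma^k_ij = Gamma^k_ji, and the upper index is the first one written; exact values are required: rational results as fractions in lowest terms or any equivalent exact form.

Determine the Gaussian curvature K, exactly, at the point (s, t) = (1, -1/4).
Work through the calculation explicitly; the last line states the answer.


E = 1, F = 0, G = 73/9, EG - F^2 = 73/9 at the point
E_s = 0, E_t = 0, F_s = -32/9, F_t = 128/9, G_s = 256/9, G_t = 0
E_tt = 512/9, F_st = 128/3, G_ss = 256/3
Evaluate Brioschi's two determinant matrices M1, M2 and divide by (EG - F^2)^2.
M1 = [[-E_tt/2 + F_st - G_ss/2, E_s/2, F_s - E_t/2], [F_t - G_s/2, E, F], [G_t/2, F, G]] = [[-256/9, 0, -32/9], [0, 1, 0], [0, 0, 73/9]]; det M1 = -18688/81
M2 = [[0, E_t/2, G_s/2], [E_t/2, E, F], [G_s/2, F, G]] = [[0, 0, 128/9], [0, 1, 0], [128/9, 0, 73/9]]; det M2 = -16384/81
det M1 - det M2 = -256/9; K = -256/9 / (73/9)^2 = -2304/5329

Answer: K = -2304/5329


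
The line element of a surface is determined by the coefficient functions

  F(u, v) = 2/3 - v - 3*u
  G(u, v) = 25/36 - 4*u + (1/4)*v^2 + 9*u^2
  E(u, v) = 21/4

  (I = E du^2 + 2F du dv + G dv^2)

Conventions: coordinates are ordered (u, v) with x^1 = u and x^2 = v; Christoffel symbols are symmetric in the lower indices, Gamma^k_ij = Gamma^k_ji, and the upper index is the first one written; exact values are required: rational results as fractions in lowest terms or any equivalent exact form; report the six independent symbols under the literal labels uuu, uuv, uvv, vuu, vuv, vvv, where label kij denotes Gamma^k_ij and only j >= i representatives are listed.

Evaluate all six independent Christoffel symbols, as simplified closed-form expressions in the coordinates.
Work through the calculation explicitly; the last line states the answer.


E = 21/4; F = 2/3 - v - 3*u; G = 25/36 - 4*u + (1/4)*v^2 + 9*u^2
Gamma^k_ij = (1/2) g^{kl} (d_i g_jl + d_j g_il - d_l g_ij), with g^inv = (1/(EG-F^2)) [[G, -F], [-F, E]]
first partials: E_u = 0, E_v = 0, F_u = -3, F_v = -1, G_u = -4 + 18*u, G_v = (1/2)*v
D = EG - F^2 = 461/144 + (4/3)*v - 17*u + (5/16)*v^2 - 6*u*v + (153/4)*u^2
expanded: Gamma^u_uu = (G E_u - 2F F_u + F E_v)/(2D), Gamma^u_uv = (G E_v - F G_u)/(2D), Gamma^u_vv = (2G F_v - G G_u - F G_v)/(2D), Gamma^v_uu = (2E F_u - E E_v - F E_u)/(2D), Gamma^v_uv = (E G_u - F E_v)/(2D), Gamma^v_vv = (E G_v - 2F F_v + F G_u)/(2D); substitute and cancel common factors

Answer: Gamma_uuu = (-1296*u - 432*v + 288)/(5508*u^2 - 864*u*v - 2448*u + 45*v^2 + 192*v + 461), Gamma_uuv = (3888*u^2 + 1296*u*v - 1728*u - 288*v + 192)/(5508*u^2 - 864*u*v - 2448*u + 45*v^2 + 192*v + 461), Gamma_uvv = (-11664*u^3 + 6480*u^2 - 324*u*v^2 + 108*u*v - 1476*u + 72*v^2 - 24*v + 100)/(5508*u^2 - 864*u*v - 2448*u + 45*v^2 + 192*v + 461), Gamma_vuu = -2268/(5508*u^2 - 864*u*v - 2448*u + 45*v^2 + 192*v + 461), Gamma_vuv = (6804*u - 1512)/(5508*u^2 - 864*u*v - 2448*u + 45*v^2 + 192*v + 461), Gamma_vvv = (-3888*u^2 - 1296*u*v + 1296*u + 333*v - 96)/(5508*u^2 - 864*u*v - 2448*u + 45*v^2 + 192*v + 461)


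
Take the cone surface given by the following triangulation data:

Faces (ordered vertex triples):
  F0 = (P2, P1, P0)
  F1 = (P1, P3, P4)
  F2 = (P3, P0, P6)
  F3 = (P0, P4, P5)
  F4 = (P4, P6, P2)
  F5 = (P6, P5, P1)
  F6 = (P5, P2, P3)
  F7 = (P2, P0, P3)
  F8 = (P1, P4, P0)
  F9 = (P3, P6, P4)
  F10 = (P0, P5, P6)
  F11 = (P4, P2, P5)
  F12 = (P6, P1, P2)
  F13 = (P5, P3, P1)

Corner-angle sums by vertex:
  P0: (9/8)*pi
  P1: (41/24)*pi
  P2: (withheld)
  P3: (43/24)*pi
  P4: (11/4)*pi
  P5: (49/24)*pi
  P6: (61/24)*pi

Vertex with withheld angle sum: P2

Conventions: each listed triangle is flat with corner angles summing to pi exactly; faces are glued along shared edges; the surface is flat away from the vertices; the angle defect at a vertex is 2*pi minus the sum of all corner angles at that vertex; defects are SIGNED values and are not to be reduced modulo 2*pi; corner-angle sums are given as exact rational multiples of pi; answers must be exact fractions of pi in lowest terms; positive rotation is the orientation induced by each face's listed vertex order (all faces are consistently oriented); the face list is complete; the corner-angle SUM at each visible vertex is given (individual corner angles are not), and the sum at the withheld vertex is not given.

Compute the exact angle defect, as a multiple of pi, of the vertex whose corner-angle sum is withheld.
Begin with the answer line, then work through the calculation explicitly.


Answer: defect(P2) = -pi/24

V = 7, E = 21, F = 14; chi = V - E + F = 0
Gauss-Bonnet: total defect = 2*pi*chi = 0; visible defects sum to pi/24


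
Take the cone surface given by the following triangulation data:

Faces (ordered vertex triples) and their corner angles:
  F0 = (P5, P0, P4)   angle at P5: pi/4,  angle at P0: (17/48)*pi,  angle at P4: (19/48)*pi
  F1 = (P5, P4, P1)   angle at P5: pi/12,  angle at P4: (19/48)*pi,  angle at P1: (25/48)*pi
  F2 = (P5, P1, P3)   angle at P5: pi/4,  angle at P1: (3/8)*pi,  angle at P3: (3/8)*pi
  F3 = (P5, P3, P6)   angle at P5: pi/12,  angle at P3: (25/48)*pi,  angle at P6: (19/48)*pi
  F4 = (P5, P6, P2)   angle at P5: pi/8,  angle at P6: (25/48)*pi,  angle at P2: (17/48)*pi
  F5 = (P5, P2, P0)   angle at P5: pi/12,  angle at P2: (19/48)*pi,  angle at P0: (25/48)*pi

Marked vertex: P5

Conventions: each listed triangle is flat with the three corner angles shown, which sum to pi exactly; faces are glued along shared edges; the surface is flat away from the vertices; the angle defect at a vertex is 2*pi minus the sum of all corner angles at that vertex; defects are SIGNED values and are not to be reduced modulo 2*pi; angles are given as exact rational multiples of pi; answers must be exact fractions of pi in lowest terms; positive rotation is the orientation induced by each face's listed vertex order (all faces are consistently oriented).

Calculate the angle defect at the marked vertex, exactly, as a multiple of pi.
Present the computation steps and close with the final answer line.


Sum of corner angles at P5: (7/8)*pi
defect = 2*pi - (7/8)*pi

Answer: defect(P5) = (9/8)*pi


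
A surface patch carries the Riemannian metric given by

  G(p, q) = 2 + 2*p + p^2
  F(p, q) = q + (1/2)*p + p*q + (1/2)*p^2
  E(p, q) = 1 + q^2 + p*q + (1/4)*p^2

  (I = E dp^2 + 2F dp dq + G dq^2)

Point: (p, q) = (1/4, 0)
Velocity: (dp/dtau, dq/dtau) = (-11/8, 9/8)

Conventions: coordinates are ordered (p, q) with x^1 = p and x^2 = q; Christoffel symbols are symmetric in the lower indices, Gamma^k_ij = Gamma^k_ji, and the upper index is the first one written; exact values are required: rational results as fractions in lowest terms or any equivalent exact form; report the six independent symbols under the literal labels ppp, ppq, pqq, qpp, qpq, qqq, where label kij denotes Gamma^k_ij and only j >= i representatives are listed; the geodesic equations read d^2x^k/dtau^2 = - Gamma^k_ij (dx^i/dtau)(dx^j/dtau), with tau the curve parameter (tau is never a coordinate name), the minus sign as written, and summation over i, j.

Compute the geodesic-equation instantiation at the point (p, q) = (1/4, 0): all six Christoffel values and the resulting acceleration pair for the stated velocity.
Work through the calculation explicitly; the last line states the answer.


E = 65/64, F = 5/32, G = 41/16 at the point
E_p = 1/8, E_q = 1/4, F_p = 3/4, F_q = 5/4, G_p = 5/2, G_q = 0
EG - F^2 = 165/64;  g^inv = (64/165) * [[41/16, -5/32], [-5/32, 65/64]]
first-kind symbols [ij,l] = (1/2)(d_i g_jl + d_j g_il - d_l g_ij): [pp,p] = E_p/2 = 1/16, [pp,q] = F_p - E_q/2 = 5/8, [pq,p] = E_q/2 = 1/8, [pq,q] = G_p/2 = 5/4, [qq,p] = F_q - G_p/2 = 0, [qq,q] = G_q/2 = 0
Gamma^p_ij = (G*[ij,p] - F*[ij,q])/(EG - F^2), Gamma^q_ij = (E*[ij,q] - F*[ij,p])/(EG - F^2)
Gamma_ppp = 4/165, Gamma_ppq = 8/165, Gamma_pqq = 0, Gamma_qpp = 8/33, Gamma_qpq = 16/33, Gamma_qqq = 0
d^2p/dtau^2 = -(Gamma_ppp*(-11/8)^2 + 2*Gamma_ppq*(-11/8)*(9/8) + Gamma_pqq*(9/8)^2) = 5/48
d^2q/dtau^2 = -(Gamma_qpp*(-11/8)^2 + 2*Gamma_qpq*(-11/8)*(9/8) + Gamma_qqq*(9/8)^2) = 25/24

Answer: Gamma_ppp = 4/165, Gamma_ppq = 8/165, Gamma_pqq = 0, Gamma_qpp = 8/33, Gamma_qpq = 16/33, Gamma_qqq = 0; accelerations (d^2p/dtau^2, d^2q/dtau^2) = (5/48, 25/24)


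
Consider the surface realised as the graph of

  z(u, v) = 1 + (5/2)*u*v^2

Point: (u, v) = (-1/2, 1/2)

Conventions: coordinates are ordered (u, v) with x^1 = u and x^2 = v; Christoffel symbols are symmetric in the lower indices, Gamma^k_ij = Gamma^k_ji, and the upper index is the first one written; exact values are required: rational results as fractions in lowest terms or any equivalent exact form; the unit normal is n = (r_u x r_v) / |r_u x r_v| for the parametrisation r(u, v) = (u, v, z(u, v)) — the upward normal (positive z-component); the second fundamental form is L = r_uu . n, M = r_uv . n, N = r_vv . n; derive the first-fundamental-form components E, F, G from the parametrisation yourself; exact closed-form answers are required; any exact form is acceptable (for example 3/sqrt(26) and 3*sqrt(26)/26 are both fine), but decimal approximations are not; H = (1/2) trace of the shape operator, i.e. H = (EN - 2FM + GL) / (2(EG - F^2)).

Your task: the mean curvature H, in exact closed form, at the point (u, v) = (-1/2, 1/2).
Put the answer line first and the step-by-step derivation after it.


Answer: H = 110*sqrt(21)/11907

z_u = 5/8, z_v = -5/4, z_uu = 0, z_uv = 5/2, z_vv = -5/2
E = 89/64, F = -25/32, G = 41/16; answer radicand W^2 = 189/64
unnormalised second-form numerators: l = 0, m = 5/2, n = -5/2; L = l/sqrt(189/64), and similarly M = m/sqrt(W^2), N = n/sqrt(W^2)
H = (E*n - 2*F*m + G*l) / (2*(EG - F^2)*sqrt(W^2)); E*n - 2*F*m + G*l = 55/128, EG - F^2 = 189/64, so H = (55/756)/sqrt(189/64)


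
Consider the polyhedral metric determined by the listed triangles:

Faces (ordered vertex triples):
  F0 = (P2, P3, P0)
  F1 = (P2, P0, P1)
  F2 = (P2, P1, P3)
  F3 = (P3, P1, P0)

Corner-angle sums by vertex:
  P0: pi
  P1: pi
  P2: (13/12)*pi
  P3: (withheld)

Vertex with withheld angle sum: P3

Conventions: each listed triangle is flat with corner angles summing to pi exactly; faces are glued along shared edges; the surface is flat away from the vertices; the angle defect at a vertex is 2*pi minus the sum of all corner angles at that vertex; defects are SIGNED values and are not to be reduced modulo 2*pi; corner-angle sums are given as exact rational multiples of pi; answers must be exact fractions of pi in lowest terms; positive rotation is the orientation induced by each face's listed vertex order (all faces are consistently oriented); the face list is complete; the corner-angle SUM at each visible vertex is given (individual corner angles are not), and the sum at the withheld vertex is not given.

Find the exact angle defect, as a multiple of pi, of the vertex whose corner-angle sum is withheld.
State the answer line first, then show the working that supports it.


Answer: defect(P3) = (13/12)*pi

V = 4, E = 6, F = 4; chi = V - E + F = 2
Gauss-Bonnet: total defect = 2*pi*chi = 4*pi; visible defects sum to (35/12)*pi


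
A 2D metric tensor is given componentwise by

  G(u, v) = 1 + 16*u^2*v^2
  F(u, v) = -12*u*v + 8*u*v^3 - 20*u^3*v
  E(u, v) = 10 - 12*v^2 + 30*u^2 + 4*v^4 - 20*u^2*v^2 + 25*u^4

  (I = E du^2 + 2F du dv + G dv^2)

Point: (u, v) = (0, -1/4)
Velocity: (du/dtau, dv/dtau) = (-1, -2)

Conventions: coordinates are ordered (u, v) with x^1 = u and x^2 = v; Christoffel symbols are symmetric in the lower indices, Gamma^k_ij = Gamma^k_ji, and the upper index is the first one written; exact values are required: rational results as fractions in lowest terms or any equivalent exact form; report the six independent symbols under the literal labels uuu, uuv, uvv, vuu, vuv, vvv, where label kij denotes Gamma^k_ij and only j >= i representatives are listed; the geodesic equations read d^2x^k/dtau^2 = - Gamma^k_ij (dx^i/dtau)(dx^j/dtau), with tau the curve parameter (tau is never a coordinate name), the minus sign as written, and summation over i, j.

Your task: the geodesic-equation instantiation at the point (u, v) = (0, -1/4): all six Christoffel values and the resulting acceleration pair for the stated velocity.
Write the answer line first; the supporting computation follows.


Answer: Gamma_uuu = 0, Gamma_uuv = 184/593, Gamma_uvv = 0, Gamma_vuu = 0, Gamma_vuv = 0, Gamma_vvv = 0; accelerations (d^2u/dtau^2, d^2v/dtau^2) = (-736/593, 0)

E = 593/64, F = 0, G = 1 at the point
E_u = 0, E_v = 23/4, F_u = 23/8, F_v = 0, G_u = 0, G_v = 0
EG - F^2 = 593/64;  g^inv = (64/593) * [[1, 0], [0, 593/64]]
first-kind symbols [ij,l] = (1/2)(d_i g_jl + d_j g_il - d_l g_ij): [uu,u] = E_u/2 = 0, [uu,v] = F_u - E_v/2 = 0, [uv,u] = E_v/2 = 23/8, [uv,v] = G_u/2 = 0, [vv,u] = F_v - G_u/2 = 0, [vv,v] = G_v/2 = 0
Gamma^u_ij = (G*[ij,u] - F*[ij,v])/(EG - F^2), Gamma^v_ij = (E*[ij,v] - F*[ij,u])/(EG - F^2)
Gamma_uuu = 0, Gamma_uuv = 184/593, Gamma_uvv = 0, Gamma_vuu = 0, Gamma_vuv = 0, Gamma_vvv = 0
d^2u/dtau^2 = -(Gamma_uuu*(-1)^2 + 2*Gamma_uuv*(-1)*(-2) + Gamma_uvv*(-2)^2) = -736/593
d^2v/dtau^2 = -(Gamma_vuu*(-1)^2 + 2*Gamma_vuv*(-1)*(-2) + Gamma_vvv*(-2)^2) = 0


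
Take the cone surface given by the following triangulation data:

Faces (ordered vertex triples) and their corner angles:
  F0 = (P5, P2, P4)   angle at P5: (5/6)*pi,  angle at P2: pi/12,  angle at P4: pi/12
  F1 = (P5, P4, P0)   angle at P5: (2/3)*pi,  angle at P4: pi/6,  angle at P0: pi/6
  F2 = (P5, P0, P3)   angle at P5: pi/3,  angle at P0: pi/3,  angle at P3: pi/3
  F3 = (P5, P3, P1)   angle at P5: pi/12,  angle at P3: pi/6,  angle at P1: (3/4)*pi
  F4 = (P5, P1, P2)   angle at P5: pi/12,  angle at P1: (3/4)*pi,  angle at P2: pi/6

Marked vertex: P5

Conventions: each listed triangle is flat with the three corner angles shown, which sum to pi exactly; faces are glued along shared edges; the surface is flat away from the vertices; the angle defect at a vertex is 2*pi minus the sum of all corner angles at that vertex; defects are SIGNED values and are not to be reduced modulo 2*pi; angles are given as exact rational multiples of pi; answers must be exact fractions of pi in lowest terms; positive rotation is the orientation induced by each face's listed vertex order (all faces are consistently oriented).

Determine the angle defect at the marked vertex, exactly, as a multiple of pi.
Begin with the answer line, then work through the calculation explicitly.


Answer: defect(P5) = 0

Sum of corner angles at P5: 2*pi
defect = 2*pi - 2*pi


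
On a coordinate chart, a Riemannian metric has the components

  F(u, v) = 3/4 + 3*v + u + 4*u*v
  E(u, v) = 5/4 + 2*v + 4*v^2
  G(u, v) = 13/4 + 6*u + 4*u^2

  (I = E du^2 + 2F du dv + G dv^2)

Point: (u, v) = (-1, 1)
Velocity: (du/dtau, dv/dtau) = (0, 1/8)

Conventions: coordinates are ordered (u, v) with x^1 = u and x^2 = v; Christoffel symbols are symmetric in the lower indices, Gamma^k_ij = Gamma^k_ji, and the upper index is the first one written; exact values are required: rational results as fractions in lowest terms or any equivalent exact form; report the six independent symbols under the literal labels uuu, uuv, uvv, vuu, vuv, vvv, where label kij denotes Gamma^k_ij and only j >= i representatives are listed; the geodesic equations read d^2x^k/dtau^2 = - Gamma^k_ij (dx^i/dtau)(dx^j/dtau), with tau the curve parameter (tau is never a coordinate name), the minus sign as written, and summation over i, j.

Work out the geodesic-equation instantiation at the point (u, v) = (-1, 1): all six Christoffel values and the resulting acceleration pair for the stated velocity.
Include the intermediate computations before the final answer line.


E = 29/4, F = -5/4, G = 5/4 at the point
E_u = 0, E_v = 10, F_u = 5, F_v = -1, G_u = -2, G_v = 0
EG - F^2 = 15/2;  g^inv = (2/15) * [[5/4, 5/4], [5/4, 29/4]]
first-kind symbols [ij,l] = (1/2)(d_i g_jl + d_j g_il - d_l g_ij): [uu,u] = E_u/2 = 0, [uu,v] = F_u - E_v/2 = 0, [uv,u] = E_v/2 = 5, [uv,v] = G_u/2 = -1, [vv,u] = F_v - G_u/2 = 0, [vv,v] = G_v/2 = 0
Gamma^u_ij = (G*[ij,u] - F*[ij,v])/(EG - F^2), Gamma^v_ij = (E*[ij,v] - F*[ij,u])/(EG - F^2)
Gamma_uuu = 0, Gamma_uuv = 2/3, Gamma_uvv = 0, Gamma_vuu = 0, Gamma_vuv = -2/15, Gamma_vvv = 0
d^2u/dtau^2 = -(Gamma_uuu*(0)^2 + 2*Gamma_uuv*(0)*(1/8) + Gamma_uvv*(1/8)^2) = 0
d^2v/dtau^2 = -(Gamma_vuu*(0)^2 + 2*Gamma_vuv*(0)*(1/8) + Gamma_vvv*(1/8)^2) = 0

Answer: Gamma_uuu = 0, Gamma_uuv = 2/3, Gamma_uvv = 0, Gamma_vuu = 0, Gamma_vuv = -2/15, Gamma_vvv = 0; accelerations (d^2u/dtau^2, d^2v/dtau^2) = (0, 0)


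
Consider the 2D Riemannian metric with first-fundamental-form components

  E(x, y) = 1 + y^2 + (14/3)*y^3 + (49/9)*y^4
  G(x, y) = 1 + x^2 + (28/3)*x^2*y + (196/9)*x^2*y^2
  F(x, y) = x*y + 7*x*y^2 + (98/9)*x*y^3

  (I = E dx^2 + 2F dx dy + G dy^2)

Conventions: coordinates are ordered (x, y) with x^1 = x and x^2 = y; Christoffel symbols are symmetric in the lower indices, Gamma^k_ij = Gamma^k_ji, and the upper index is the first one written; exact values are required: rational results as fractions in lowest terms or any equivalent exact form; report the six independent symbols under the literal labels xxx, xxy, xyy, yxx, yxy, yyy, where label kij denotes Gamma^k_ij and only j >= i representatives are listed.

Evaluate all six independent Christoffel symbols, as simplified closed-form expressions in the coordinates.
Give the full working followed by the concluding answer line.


E = 1 + y^2 + (14/3)*y^3 + (49/9)*y^4; F = x*y + 7*x*y^2 + (98/9)*x*y^3; G = 1 + x^2 + (28/3)*x^2*y + (196/9)*x^2*y^2
Gamma^k_ij = (1/2) g^{kl} (d_i g_jl + d_j g_il - d_l g_ij), with g^inv = (1/(EG-F^2)) [[G, -F], [-F, E]]
first partials: E_x = 0, E_y = 2*y + 14*y^2 + (196/9)*y^3, F_x = y + 7*y^2 + (98/9)*y^3, F_y = x + 14*x*y + (98/3)*x*y^2, G_x = 2*x + (56/3)*x*y + (392/9)*x*y^2, G_y = (28/3)*x^2 + (392/9)*x^2*y
D = EG - F^2 = 1 + y^2 + x^2 + (14/3)*y^3 + (28/3)*x^2*y + (49/9)*y^4 + (196/9)*x^2*y^2
expanded: Gamma^x_xx = (G E_x - 2F F_x + F E_y)/(2D), Gamma^x_xy = (G E_y - F G_x)/(2D), Gamma^x_yy = (2G F_y - G G_x - F G_y)/(2D), Gamma^y_xx = (2E F_x - E E_y - F E_x)/(2D), Gamma^y_xy = (E G_x - F E_y)/(2D), Gamma^y_yy = (E G_y - 2F F_y + F G_x)/(2D); substitute and cancel common factors

Answer: Gamma_xxx = 0, Gamma_xxy = (98*y^3 + 63*y^2 + 9*y)/(196*x^2*y^2 + 84*x^2*y + 9*x^2 + 49*y^4 + 42*y^3 + 9*y^2 + 9), Gamma_xyy = (98*x*y^2 + 42*x*y)/(196*x^2*y^2 + 84*x^2*y + 9*x^2 + 49*y^4 + 42*y^3 + 9*y^2 + 9), Gamma_yxx = 0, Gamma_yxy = (196*x*y^2 + 84*x*y + 9*x)/(196*x^2*y^2 + 84*x^2*y + 9*x^2 + 49*y^4 + 42*y^3 + 9*y^2 + 9), Gamma_yyy = (196*x^2*y + 42*x^2)/(196*x^2*y^2 + 84*x^2*y + 9*x^2 + 49*y^4 + 42*y^3 + 9*y^2 + 9)


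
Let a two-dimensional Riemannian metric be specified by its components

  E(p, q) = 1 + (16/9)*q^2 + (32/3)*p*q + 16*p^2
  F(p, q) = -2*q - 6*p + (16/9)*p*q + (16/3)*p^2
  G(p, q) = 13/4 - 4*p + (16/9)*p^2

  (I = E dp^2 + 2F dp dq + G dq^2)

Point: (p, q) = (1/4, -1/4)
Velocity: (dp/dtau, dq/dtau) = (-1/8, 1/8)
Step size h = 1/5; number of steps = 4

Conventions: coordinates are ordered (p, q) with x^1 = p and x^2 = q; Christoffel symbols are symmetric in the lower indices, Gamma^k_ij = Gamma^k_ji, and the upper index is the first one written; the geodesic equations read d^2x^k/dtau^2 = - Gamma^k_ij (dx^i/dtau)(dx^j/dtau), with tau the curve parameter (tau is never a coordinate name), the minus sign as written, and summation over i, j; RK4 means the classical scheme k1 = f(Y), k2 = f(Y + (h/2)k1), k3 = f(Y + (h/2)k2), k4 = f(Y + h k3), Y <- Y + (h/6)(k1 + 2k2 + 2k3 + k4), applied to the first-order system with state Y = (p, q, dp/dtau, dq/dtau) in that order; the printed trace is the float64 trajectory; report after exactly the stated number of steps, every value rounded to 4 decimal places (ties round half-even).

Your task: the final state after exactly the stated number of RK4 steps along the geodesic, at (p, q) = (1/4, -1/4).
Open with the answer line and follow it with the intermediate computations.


Answer: p = 0.1486, q = -0.1471, dp/dtau = -0.1282, dq/dtau = 0.1323

f(Y) = (dp/dtau, dq/dtau, -Gamma^p_ij Y'^i Y'^j, -Gamma^q_ij Y'^i Y'^j) with the Gammas evaluated at the stage position; h = 0.200000; intermediate values shown to 6 dp
step 0: p = 0.2500, q = -0.2500, dp/dtau = -0.1250, dq/dtau = 0.1250
step 1:
  k1: at (p, q) = (0.250000, -0.250000), (dp/dtau, dq/dtau) = (-0.125000, 0.125000); Gamma_ppp = 0.950495, Gamma_ppq = 0.316832, Gamma_pqq = 0.000000, Gamma_qpp = -1.663366, Gamma_qpq = -0.554455, Gamma_qqq = 0.000000; k1 = (-0.125000, 0.125000, -0.004950, 0.008663)
  k2: at (p, q) = (0.237500, -0.237500), (dp/dtau, dq/dtau) = (-0.125495, 0.125866); Gamma_ppp = 0.904313, Gamma_ppq = 0.301438, Gamma_pqq = 0.000000, Gamma_qpp = -1.689638, Gamma_qpq = -0.563213, Gamma_qqq = 0.000000; k2 = (-0.125495, 0.125866, -0.004719, 0.008818)
  k3: at (p, q) = (0.237450, -0.237413), (dp/dtau, dq/dtau) = (-0.125472, 0.125882); Gamma_ppp = 0.904179, Gamma_ppq = 0.301393, Gamma_pqq = 0.000000, Gamma_qpp = -1.689701, Gamma_qpq = -0.563234, Gamma_qqq = 0.000000; k3 = (-0.125472, 0.125882, -0.004714, 0.008809)
  k4: at (p, q) = (0.224906, -0.224824), (dp/dtau, dq/dtau) = (-0.125943, 0.126762); Gamma_ppp = 0.856899, Gamma_ppq = 0.285633, Gamma_pqq = 0.000000, Gamma_qpp = -1.714385, Gamma_qpq = -0.571462, Gamma_qqq = 0.000000; k4 = (-0.125943, 0.126762, -0.004472, 0.008946)
  Y <- Y + (h/6)(k1 + 2k2 + 2k3 + k4): p = 0.2249, q = -0.2248, dp/dtau = -0.1259, dq/dtau = 0.1268
step 2:
  k1: at (p, q) = (0.224904, -0.224825), (dp/dtau, dq/dtau) = (-0.125943, 0.126762); Gamma_ppp = 0.856890, Gamma_ppq = 0.285630, Gamma_pqq = 0.000000, Gamma_qpp = -1.714391, Gamma_qpq = -0.571464, Gamma_qqq = 0.000000; k1 = (-0.125943, 0.126762, -0.004472, 0.008946)
  k2: at (p, q) = (0.212310, -0.212149), (dp/dtau, dq/dtau) = (-0.126390, 0.127657); Gamma_ppp = 0.808623, Gamma_ppq = 0.269541, Gamma_pqq = 0.000000, Gamma_qpp = -1.737418, Gamma_qpq = -0.579139, Gamma_qqq = 0.000000; k2 = (-0.126390, 0.127657, -0.004219, 0.009066)
  k3: at (p, q) = (0.212265, -0.212059), (dp/dtau, dq/dtau) = (-0.126365, 0.127669); Gamma_ppp = 0.808515, Gamma_ppq = 0.269505, Gamma_pqq = 0.000000, Gamma_qpp = -1.737455, Gamma_qpq = -0.579152, Gamma_qqq = 0.000000; k3 = (-0.126365, 0.127669, -0.004215, 0.009057)
  k4: at (p, q) = (0.199631, -0.199291), (dp/dtau, dq/dtau) = (-0.126786, 0.128574); Gamma_ppp = 0.759465, Gamma_ppq = 0.253155, Gamma_pqq = 0.000000, Gamma_qpp = -1.758711, Gamma_qpq = -0.586237, Gamma_qqq = 0.000000; k4 = (-0.126786, 0.128574, -0.003955, 0.009158)
  Y <- Y + (h/6)(k1 + 2k2 + 2k3 + k4): p = 0.1996, q = -0.1993, dp/dtau = -0.1268, dq/dtau = 0.1286
step 3:
  k1: at (p, q) = (0.199629, -0.199292), (dp/dtau, dq/dtau) = (-0.126786, 0.128574); Gamma_ppp = 0.759454, Gamma_ppq = 0.253151, Gamma_pqq = 0.000000, Gamma_qpp = -1.758716, Gamma_qpq = -0.586239, Gamma_qqq = 0.000000; k1 = (-0.126786, 0.128574, -0.003955, 0.009158)
  k2: at (p, q) = (0.186951, -0.186434), (dp/dtau, dq/dtau) = (-0.127182, 0.129490); Gamma_ppp = 0.709741, Gamma_ppq = 0.236580, Gamma_pqq = 0.000000, Gamma_qpp = -1.778152, Gamma_qpq = -0.592717, Gamma_qqq = 0.000000; k2 = (-0.127182, 0.129490, -0.003688, 0.009239)
  k3: at (p, q) = (0.186911, -0.186343), (dp/dtau, dq/dtau) = (-0.127155, 0.129498); Gamma_ppp = 0.709666, Gamma_ppq = 0.236555, Gamma_pqq = 0.000000, Gamma_qpp = -1.778166, Gamma_qpq = -0.592722, Gamma_qqq = 0.000000; k3 = (-0.127155, 0.129498, -0.003684, 0.009230)
  k4: at (p, q) = (0.174199, -0.173392), (dp/dtau, dq/dtau) = (-0.127523, 0.130420); Gamma_ppp = 0.659510, Gamma_ppq = 0.219837, Gamma_pqq = 0.000000, Gamma_qpp = -1.795697, Gamma_qpq = -0.598566, Gamma_qqq = 0.000000; k4 = (-0.127523, 0.130420, -0.003413, 0.009292)
  Y <- Y + (h/6)(k1 + 2k2 + 2k3 + k4): p = 0.1742, q = -0.1734, dp/dtau = -0.1275, dq/dtau = 0.1304
step 4:
  k1: at (p, q) = (0.174197, -0.173393), (dp/dtau, dq/dtau) = (-0.127523, 0.130420); Gamma_ppp = 0.659499, Gamma_ppq = 0.219833, Gamma_pqq = 0.000000, Gamma_qpp = -1.795701, Gamma_qpq = -0.598567, Gamma_qqq = 0.000000; k1 = (-0.127523, 0.130420, -0.003413, 0.009292)
  k2: at (p, q) = (0.161444, -0.160351), (dp/dtau, dq/dtau) = (-0.127864, 0.131349); Gamma_ppp = 0.609026, Gamma_ppq = 0.203009, Gamma_pqq = 0.000000, Gamma_qpp = -1.811304, Gamma_qpq = -0.603768, Gamma_qqq = 0.000000; k2 = (-0.127864, 0.131349, -0.003138, 0.009333)
  k3: at (p, q) = (0.161410, -0.160258), (dp/dtau, dq/dtau) = (-0.127837, 0.131353); Gamma_ppp = 0.608986, Gamma_ppq = 0.202995, Gamma_pqq = 0.000000, Gamma_qpp = -1.811300, Gamma_qpq = -0.603767, Gamma_qqq = 0.000000; k3 = (-0.127837, 0.131353, -0.003135, 0.009324)
  k4: at (p, q) = (0.148629, -0.147122), (dp/dtau, dq/dtau) = (-0.128150, 0.132285); Gamma_ppp = 0.558420, Gamma_ppq = 0.186140, Gamma_pqq = 0.000000, Gamma_qpp = -1.824923, Gamma_qpq = -0.608308, Gamma_qqq = 0.000000; k4 = (-0.128150, 0.132285, -0.002860, 0.009345)
  Y <- Y + (h/6)(k1 + 2k2 + 2k3 + k4): p = 0.1486, q = -0.1471, dp/dtau = -0.1282, dq/dtau = 0.1323


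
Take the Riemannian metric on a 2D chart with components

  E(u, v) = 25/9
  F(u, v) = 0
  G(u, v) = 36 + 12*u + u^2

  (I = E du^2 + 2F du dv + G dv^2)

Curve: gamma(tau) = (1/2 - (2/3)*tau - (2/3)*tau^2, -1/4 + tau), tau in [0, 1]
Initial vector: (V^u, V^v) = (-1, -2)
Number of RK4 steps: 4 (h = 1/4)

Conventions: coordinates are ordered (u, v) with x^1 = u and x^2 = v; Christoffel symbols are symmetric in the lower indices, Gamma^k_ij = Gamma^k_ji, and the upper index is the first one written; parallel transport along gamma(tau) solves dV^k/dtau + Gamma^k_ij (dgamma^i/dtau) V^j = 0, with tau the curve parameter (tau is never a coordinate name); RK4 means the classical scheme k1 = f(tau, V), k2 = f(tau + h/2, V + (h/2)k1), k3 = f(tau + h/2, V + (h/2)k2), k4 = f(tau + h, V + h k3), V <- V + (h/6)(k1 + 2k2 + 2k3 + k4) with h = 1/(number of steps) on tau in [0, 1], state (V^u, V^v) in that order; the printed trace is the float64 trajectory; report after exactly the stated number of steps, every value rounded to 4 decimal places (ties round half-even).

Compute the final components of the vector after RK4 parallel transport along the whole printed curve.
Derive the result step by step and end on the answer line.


gamma'(tau) = (-2/3 - (4/3)*tau, 1); f(tau, V)^k = -Gamma^k_ij(gamma(tau)) gamma'^i(tau) V^j; h = 1/4; intermediate values shown to 6 dp
curve data and Christoffel symbols at the stage parameters:
  tau = 0.000000: gamma = (0.500000, -0.250000), gamma' = (-0.666667, 1.000000); Gamma_uuu = 0.000000, Gamma_uuv = 0.000000, Gamma_uvv = -2.340000, Gamma_vuu = 0.000000, Gamma_vuv = 0.153846, Gamma_vvv = 0.000000
  tau = 0.125000: gamma = (0.406250, -0.125000), gamma' = (-0.833333, 1.000000); Gamma_uuu = 0.000000, Gamma_uuv = 0.000000, Gamma_uvv = -2.306250, Gamma_vuu = 0.000000, Gamma_vuv = 0.156098, Gamma_vvv = 0.000000
  tau = 0.250000: gamma = (0.291667, 0.000000), gamma' = (-1.000000, 1.000000); Gamma_uuu = 0.000000, Gamma_uuv = 0.000000, Gamma_uvv = -2.265000, Gamma_vuu = 0.000000, Gamma_vuv = 0.158940, Gamma_vvv = 0.000000
  tau = 0.375000: gamma = (0.156250, 0.125000), gamma' = (-1.166667, 1.000000); Gamma_uuu = 0.000000, Gamma_uuv = 0.000000, Gamma_uvv = -2.216250, Gamma_vuu = 0.000000, Gamma_vuv = 0.162437, Gamma_vvv = 0.000000
  tau = 0.500000: gamma = (0.000000, 0.250000), gamma' = (-1.333333, 1.000000); Gamma_uuu = 0.000000, Gamma_uuv = 0.000000, Gamma_uvv = -2.160000, Gamma_vuu = 0.000000, Gamma_vuv = 0.166667, Gamma_vvv = 0.000000
  tau = 0.625000: gamma = (-0.177083, 0.375000), gamma' = (-1.500000, 1.000000); Gamma_uuu = 0.000000, Gamma_uuv = 0.000000, Gamma_uvv = -2.096250, Gamma_vuu = 0.000000, Gamma_vuv = 0.171735, Gamma_vvv = 0.000000
  tau = 0.750000: gamma = (-0.375000, 0.500000), gamma' = (-1.666667, 1.000000); Gamma_uuu = 0.000000, Gamma_uuv = 0.000000, Gamma_uvv = -2.025000, Gamma_vuu = 0.000000, Gamma_vuv = 0.177778, Gamma_vvv = 0.000000
  tau = 0.875000: gamma = (-0.593750, 0.625000), gamma' = (-1.833333, 1.000000); Gamma_uuu = 0.000000, Gamma_uuv = 0.000000, Gamma_uvv = -1.946250, Gamma_vuu = 0.000000, Gamma_vuv = 0.184971, Gamma_vvv = 0.000000
  tau = 1.000000: gamma = (-0.833333, 0.750000), gamma' = (-2.000000, 1.000000); Gamma_uuu = 0.000000, Gamma_uuv = 0.000000, Gamma_uvv = -1.860000, Gamma_vuu = 0.000000, Gamma_vuv = 0.193548, Gamma_vvv = 0.000000
step 0: V^u = -1.0000, V^v = -2.0000
step 1: k1 = (-4.680000, -0.051282), k2 = (-4.627284, -0.013582), k3 = (-4.616415, -0.013997), k4 = (-4.537926, 0.023937); V <- V + (h/6)(k1 + 2k2 + 2k3 + k4): V^u = -2.1544, V^v = -2.0034
step 2: k1 = (-4.537786, 0.023992), k2 = (-4.433472, 0.062987), k3 = (-4.422669, 0.061793), k4 = (-4.294057, 0.101567); V <- V + (h/6)(k1 + 2k2 + 2k3 + k4): V^u = -3.2604, V^v = -1.9878
step 3: k1 = (-4.293664, 0.101664), k2 = (-4.140303, 0.143305), k3 = (-4.129391, 0.141354), k4 = (-3.953750, 0.184645); V <- V + (h/6)(k1 + 2k2 + 2k3 + k4): V^u = -4.2932, V^v = -1.9522
step 4: k1 = (-3.953117, 0.184815), k2 = (-3.754423, 0.231346), k3 = (-3.743102, 0.228725), k4 = (-3.524654, 0.278517); V <- V + (h/6)(k1 + 2k2 + 2k3 + k4): V^u = -5.2295, V^v = -1.8945

Answer: V^u = -5.2295, V^v = -1.8945


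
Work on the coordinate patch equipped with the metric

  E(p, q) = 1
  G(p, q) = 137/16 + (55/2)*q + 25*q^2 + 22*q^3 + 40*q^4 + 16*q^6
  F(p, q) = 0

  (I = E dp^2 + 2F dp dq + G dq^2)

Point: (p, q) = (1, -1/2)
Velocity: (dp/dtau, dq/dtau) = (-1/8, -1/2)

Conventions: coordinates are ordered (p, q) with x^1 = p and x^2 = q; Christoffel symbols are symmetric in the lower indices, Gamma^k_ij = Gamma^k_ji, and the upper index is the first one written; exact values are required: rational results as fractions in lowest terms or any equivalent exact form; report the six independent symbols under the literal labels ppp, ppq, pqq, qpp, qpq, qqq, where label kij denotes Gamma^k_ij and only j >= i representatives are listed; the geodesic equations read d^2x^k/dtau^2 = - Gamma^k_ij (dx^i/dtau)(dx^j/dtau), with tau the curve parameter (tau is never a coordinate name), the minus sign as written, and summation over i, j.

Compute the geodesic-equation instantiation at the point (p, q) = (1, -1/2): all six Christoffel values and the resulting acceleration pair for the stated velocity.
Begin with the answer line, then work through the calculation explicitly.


Answer: Gamma_ppp = 0, Gamma_ppq = 0, Gamma_pqq = 0, Gamma_qpp = 0, Gamma_qpq = 0, Gamma_qqq = -32/17; accelerations (d^2p/dtau^2, d^2q/dtau^2) = (0, 8/17)

E = 1, F = 0, G = 17/16 at the point
E_p = 0, E_q = 0, F_p = 0, F_q = 0, G_p = 0, G_q = -4
EG - F^2 = 17/16;  g^inv = (16/17) * [[17/16, 0], [0, 1]]
first-kind symbols [ij,l] = (1/2)(d_i g_jl + d_j g_il - d_l g_ij): [pp,p] = E_p/2 = 0, [pp,q] = F_p - E_q/2 = 0, [pq,p] = E_q/2 = 0, [pq,q] = G_p/2 = 0, [qq,p] = F_q - G_p/2 = 0, [qq,q] = G_q/2 = -2
Gamma^p_ij = (G*[ij,p] - F*[ij,q])/(EG - F^2), Gamma^q_ij = (E*[ij,q] - F*[ij,p])/(EG - F^2)
Gamma_ppp = 0, Gamma_ppq = 0, Gamma_pqq = 0, Gamma_qpp = 0, Gamma_qpq = 0, Gamma_qqq = -32/17
d^2p/dtau^2 = -(Gamma_ppp*(-1/8)^2 + 2*Gamma_ppq*(-1/8)*(-1/2) + Gamma_pqq*(-1/2)^2) = 0
d^2q/dtau^2 = -(Gamma_qpp*(-1/8)^2 + 2*Gamma_qpq*(-1/8)*(-1/2) + Gamma_qqq*(-1/2)^2) = 8/17


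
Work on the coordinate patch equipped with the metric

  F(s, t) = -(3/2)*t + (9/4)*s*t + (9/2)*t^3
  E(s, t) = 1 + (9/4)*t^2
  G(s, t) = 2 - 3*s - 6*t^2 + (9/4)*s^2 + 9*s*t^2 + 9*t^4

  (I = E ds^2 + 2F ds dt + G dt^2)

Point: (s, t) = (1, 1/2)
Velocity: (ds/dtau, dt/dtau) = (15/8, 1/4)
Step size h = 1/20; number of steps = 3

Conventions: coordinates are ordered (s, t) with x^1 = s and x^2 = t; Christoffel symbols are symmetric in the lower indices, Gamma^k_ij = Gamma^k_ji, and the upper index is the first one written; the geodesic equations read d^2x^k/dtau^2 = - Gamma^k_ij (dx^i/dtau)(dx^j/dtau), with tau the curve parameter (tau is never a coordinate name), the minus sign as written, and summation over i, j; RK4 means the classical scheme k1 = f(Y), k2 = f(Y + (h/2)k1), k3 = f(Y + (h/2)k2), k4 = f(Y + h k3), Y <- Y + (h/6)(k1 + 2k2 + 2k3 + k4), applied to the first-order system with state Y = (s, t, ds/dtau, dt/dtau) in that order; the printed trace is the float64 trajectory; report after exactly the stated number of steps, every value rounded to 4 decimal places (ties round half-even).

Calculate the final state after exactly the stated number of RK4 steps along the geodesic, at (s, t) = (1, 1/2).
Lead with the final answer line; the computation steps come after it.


Answer: s = 1.2779, t = 0.5314, ds/dtau = 1.8353, dt/dtau = 0.1742

f(Y) = (ds/dtau, dt/dtau, -Gamma^s_ij Y'^i Y'^j, -Gamma^t_ij Y'^i Y'^j) with the Gammas evaluated at the stage position; h = 0.050000; intermediate values shown to 6 dp
step 0: s = 1.0000, t = 0.5000, ds/dtau = 1.8750, dt/dtau = 0.2500
step 1:
  k1: at (s, t) = (1.000000, 0.500000), (ds/dtau, dt/dtau) = (1.875000, 0.250000); Gamma_sss = 0.000000, Gamma_sst = 0.360000, Gamma_stt = 0.720000, Gamma_tss = 0.000000, Gamma_tst = 0.600000, Gamma_ttt = 1.200000; k1 = (1.875000, 0.250000, -0.382500, -0.637500)
  k2: at (s, t) = (1.046875, 0.506250), (ds/dtau, dt/dtau) = (1.865438, 0.234063); Gamma_sss = 0.000000, Gamma_sst = 0.337995, Gamma_stt = 0.684441, Gamma_tss = 0.000000, Gamma_tst = 0.596065, Gamma_ttt = 1.207031; k2 = (1.865438, 0.234063, -0.332654, -0.586646)
  k3: at (s, t) = (1.046636, 0.505852), (ds/dtau, dt/dtau) = (1.866684, 0.235334); Gamma_sss = 0.000000, Gamma_sst = 0.338242, Gamma_stt = 0.684401, Gamma_tss = 0.000000, Gamma_tst = 0.596270, Gamma_ttt = 1.206496; k3 = (1.866684, 0.235334, -0.335079, -0.590694)
  k4: at (s, t) = (1.093334, 0.511767), (ds/dtau, dt/dtau) = (1.858246, 0.220465); Gamma_sss = 0.000000, Gamma_sst = 0.317915, Gamma_stt = 0.650794, Gamma_tss = 0.000000, Gamma_tst = 0.590448, Gamma_ttt = 1.208686; k4 = (1.858246, 0.220465, -0.292118, -0.542536)
  Y <- Y + (h/6)(k1 + 2k2 + 2k3 + k4): s = 1.0933, t = 0.5117, ds/dtau = 1.8582, dt/dtau = 0.2205
step 2:
  k1: at (s, t) = (1.093312, 0.511744), (ds/dtau, dt/dtau) = (1.858249, 0.220544); Gamma_sss = 0.000000, Gamma_sst = 0.317932, Gamma_stt = 0.650798, Gamma_tss = 0.000000, Gamma_tst = 0.590462, Gamma_ttt = 1.208660; k1 = (1.858249, 0.220544, -0.292248, -0.542762)
  k2: at (s, t) = (1.139769, 0.517257), (ds/dtau, dt/dtau) = (1.850943, 0.206975); Gamma_sss = 0.000000, Gamma_sst = 0.299254, Gamma_stt = 0.619165, Gamma_tss = 0.000000, Gamma_tst = 0.583290, Gamma_ttt = 1.206845; k2 = (1.850943, 0.206975, -0.255812, -0.498615)
  k3: at (s, t) = (1.139586, 0.516918), (ds/dtau, dt/dtau) = (1.851854, 0.208079); Gamma_sss = 0.000000, Gamma_sst = 0.299427, Gamma_stt = 0.619117, Gamma_tss = 0.000000, Gamma_tst = 0.583499, Gamma_ttt = 1.206484; k3 = (1.851854, 0.208079, -0.257563, -0.501917)
  k4: at (s, t) = (1.185905, 0.522148), (ds/dtau, dt/dtau) = (1.845371, 0.195448); Gamma_sss = 0.000000, Gamma_sst = 0.282200, Gamma_stt = 0.589401, Gamma_tss = 0.000000, Gamma_tst = 0.575328, Gamma_ttt = 1.201625; k4 = (1.845371, 0.195448, -0.226080, -0.460914)
  Y <- Y + (h/6)(k1 + 2k2 + 2k3 + k4): s = 1.1859, t = 0.5221, ds/dtau = 1.8454, dt/dtau = 0.1955
step 3:
  k1: at (s, t) = (1.185889, 0.522128), (ds/dtau, dt/dtau) = (1.845374, 0.195505); Gamma_sss = 0.000000, Gamma_sst = 0.282211, Gamma_stt = 0.589401, Gamma_tss = 0.000000, Gamma_tst = 0.575341, Gamma_ttt = 1.201607; k1 = (1.845374, 0.195505, -0.226160, -0.461070)
  k2: at (s, t) = (1.232024, 0.527016), (ds/dtau, dt/dtau) = (1.839720, 0.183978); Gamma_sss = 0.000000, Gamma_sst = 0.266373, Gamma_stt = 0.561530, Gamma_tss = 0.000000, Gamma_tst = 0.566517, Gamma_ttt = 1.194253; k2 = (1.839720, 0.183978, -0.199324, -0.423918)
  k3: at (s, t) = (1.231882, 0.526727), (ds/dtau, dt/dtau) = (1.840391, 0.184907); Gamma_sss = 0.000000, Gamma_sst = 0.266494, Gamma_stt = 0.561479, Gamma_tss = 0.000000, Gamma_tst = 0.566706, Gamma_ttt = 1.193998; k3 = (1.840391, 0.184907, -0.200573, -0.426524)
  k4: at (s, t) = (1.277909, 0.531373), (ds/dtau, dt/dtau) = (1.835345, 0.174178); Gamma_sss = 0.000000, Gamma_sst = 0.251874, Gamma_stt = 0.535357, Gamma_tss = 0.000000, Gamma_tst = 0.557411, Gamma_ttt = 1.184773; k4 = (1.835345, 0.174178, -0.177279, -0.392327)
  Y <- Y + (h/6)(k1 + 2k2 + 2k3 + k4): s = 1.2779, t = 0.5314, ds/dtau = 1.8353, dt/dtau = 0.1742


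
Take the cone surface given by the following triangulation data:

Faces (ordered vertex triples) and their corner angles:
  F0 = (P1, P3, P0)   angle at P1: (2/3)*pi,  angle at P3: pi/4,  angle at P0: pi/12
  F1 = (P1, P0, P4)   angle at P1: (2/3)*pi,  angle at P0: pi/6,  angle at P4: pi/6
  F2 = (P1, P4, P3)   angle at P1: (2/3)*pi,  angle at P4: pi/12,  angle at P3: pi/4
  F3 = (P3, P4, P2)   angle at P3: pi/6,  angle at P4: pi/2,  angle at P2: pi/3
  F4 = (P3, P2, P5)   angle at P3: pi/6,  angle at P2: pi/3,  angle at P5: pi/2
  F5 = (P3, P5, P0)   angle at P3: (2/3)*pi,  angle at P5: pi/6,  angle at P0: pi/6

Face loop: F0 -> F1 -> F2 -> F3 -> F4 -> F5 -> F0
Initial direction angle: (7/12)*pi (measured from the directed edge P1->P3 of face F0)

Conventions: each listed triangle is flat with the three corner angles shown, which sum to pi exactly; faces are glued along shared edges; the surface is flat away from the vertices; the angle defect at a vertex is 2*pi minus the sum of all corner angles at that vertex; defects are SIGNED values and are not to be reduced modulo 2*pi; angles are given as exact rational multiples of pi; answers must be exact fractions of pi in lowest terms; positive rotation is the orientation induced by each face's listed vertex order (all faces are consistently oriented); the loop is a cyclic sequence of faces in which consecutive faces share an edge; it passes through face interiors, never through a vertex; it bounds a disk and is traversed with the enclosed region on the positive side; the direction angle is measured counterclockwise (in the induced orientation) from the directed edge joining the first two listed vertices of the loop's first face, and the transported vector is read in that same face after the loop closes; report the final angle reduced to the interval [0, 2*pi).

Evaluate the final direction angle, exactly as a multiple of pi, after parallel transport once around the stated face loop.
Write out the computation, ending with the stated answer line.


enclosed vertex P1: corner angles sum to 2*pi, defect = 2*pi - 2*pi = 0
enclosed vertex P3: corner angles sum to (3/2)*pi, defect = 2*pi - (3/2)*pi = pi/2
the final direction is the initial angle plus the enclosed defects, taken mod 2*pi in the induced orientation
final angle = (7/12)*pi + pi/2 = (13/12)*pi (mod 2*pi)

Answer: final direction angle = (13/12)*pi
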